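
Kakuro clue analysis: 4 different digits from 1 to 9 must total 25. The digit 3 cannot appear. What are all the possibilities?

4 distinct digits from 1–9 sum between 10 and 30.
Dropping sets that contain 3.

{1,7,8,9}; {2,6,8,9}; {4,5,7,9}; {4,6,7,8}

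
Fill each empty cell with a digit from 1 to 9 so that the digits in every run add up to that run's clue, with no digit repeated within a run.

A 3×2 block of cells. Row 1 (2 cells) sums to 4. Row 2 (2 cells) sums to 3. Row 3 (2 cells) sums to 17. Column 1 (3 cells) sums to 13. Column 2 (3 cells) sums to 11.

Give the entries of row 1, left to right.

3 1

4 in 2 cells must be {1,3}; 3 in 2 cells must be {1,2}; 17 in 2 cells must be {8,9}.
The 17 across and the 11 down share only 8, so (3,2) = 8.
Given what's placed, (1,2) must be 1 to fit the 4 across and 11 down.
(2,2) = 11 − 9 = 2 completes the 11 down.
(3,1) = 17 − 8 = 9 completes the 17 across.
(1,1) = 4 − 1 = 3 completes the 4 across.
(2,1) = 3 − 2 = 1 completes the 3 across.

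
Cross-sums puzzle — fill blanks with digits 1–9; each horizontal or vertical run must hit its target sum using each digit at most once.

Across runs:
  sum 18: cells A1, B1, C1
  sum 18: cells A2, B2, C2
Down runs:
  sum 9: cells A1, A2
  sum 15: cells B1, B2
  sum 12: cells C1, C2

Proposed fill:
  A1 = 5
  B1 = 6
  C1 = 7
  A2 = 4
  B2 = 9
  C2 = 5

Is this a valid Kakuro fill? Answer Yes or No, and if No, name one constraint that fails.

Across: 5+6+7=18; 4+9+5=18. Down: 5+4=9; 6+9=15; 7+5=12. No digit repeats within any run.

Yes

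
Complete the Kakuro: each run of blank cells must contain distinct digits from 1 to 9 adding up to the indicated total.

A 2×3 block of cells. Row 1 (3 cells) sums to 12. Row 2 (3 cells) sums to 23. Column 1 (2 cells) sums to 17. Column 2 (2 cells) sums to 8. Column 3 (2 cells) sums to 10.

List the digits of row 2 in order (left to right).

8 6 9

23 in 3 cells must be {6,8,9}; 17 in 2 cells must be {8,9}.
The 23 across and the 8 down share only 6, so (2,2) = 6.
(1,2) = 8 − 6 = 2 completes the 8 down.
Given what's placed, (1,1) must be 9 to fit the 12 across and 17 down.
(1,3) = 12 − 11 = 1 completes the 12 across.
(2,1) = 17 − 9 = 8 completes the 17 down.
(2,3) = 23 − 14 = 9 completes the 23 across.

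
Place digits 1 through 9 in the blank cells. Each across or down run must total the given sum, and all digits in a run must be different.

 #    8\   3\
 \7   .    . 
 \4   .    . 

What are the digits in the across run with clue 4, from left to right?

3 1

4 in 2 cells must be {1,3}; 3 in 2 cells must be {1,2}.
The 4 across and the 3 down share only 1, so R2C2 = 1.
R1C2 = 3 − 1 = 2 completes the 3 down.
R2C1 = 4 − 1 = 3 completes the 4 across.
R1C1 = 7 − 2 = 5 completes the 7 across.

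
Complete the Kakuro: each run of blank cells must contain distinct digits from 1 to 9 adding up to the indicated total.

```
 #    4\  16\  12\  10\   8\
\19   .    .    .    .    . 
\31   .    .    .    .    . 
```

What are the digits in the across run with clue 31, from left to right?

1 7 8 9 6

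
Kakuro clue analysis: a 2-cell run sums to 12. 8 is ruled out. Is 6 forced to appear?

No

Counterexample: {3,9} sums to 12 under that restriction without using 6.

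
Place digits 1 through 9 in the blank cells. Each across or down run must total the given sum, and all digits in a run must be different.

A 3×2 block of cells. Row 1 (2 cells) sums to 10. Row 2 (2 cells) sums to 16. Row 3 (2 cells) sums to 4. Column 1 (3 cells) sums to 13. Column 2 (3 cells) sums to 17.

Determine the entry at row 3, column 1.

3

16 in 2 cells must be {7,9}; 4 in 2 cells must be {1,3}.
Nothing is forced directly, so branch on (3,1), whose candidates are 1 or 3. If (3,1) = 1: that forces (3,2) = 3, (2,2) = 9, after which (1,2) would have to be in {1,2,3,4,6,7,8,9} for the 10 across but in {5} for the 17 down — contradiction. So (3,1) = 3.
Given what's placed, (2,1) must be 9 to fit the 16 across and 13 down.
(2,2) = 16 − 9 = 7 completes the 16 across.
(3,2) = 4 − 3 = 1 completes the 4 across.
(1,1) = 13 − 12 = 1 completes the 13 down.
(1,2) = 10 − 1 = 9 completes the 10 across.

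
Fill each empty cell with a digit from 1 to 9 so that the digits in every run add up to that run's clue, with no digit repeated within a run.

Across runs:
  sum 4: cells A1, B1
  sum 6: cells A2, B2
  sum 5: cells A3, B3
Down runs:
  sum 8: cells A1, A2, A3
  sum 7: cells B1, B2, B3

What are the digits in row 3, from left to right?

1, 4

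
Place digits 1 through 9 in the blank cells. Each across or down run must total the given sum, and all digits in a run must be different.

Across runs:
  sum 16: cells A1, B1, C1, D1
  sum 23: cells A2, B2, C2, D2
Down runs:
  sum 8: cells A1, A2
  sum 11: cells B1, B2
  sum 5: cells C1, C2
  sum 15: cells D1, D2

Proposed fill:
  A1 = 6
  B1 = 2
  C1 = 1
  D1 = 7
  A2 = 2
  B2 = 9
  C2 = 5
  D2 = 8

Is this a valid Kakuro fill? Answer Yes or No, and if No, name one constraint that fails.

No — the across run A2–D2 sums to 24, not 23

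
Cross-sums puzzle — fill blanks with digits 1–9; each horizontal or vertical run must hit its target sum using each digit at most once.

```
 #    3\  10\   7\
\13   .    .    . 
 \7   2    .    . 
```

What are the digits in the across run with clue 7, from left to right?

7 in 3 cells must be {1,2,4}; 3 in 2 cells must be {1,2}.
R1C1 = 3 − 2 = 1 completes the 3 down.
No cell is forced outright now. R2C2 can only be 1 or 4 (the digits allowed by both its 7 across and its 10 down). If R2C2 = 4: then R1C2 would have to be in {3,4,5,7,8,9} for the 13 across but in {6} for the 10 down — contradiction. So R2C2 = 1.
R1C2 = 10 − 1 = 9 completes the 10 down.
R1C3 = 13 − 10 = 3 completes the 13 across.
R2C3 = 7 − 3 = 4 completes the 7 across.

2, 1, 4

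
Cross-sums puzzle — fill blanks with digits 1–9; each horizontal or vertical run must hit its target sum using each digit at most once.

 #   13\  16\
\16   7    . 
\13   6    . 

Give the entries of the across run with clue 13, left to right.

6 7

16 in 2 cells must be {7,9}.
R1C2 = 16 − 7 = 9 completes the 16 across.
R2C2 = 13 − 6 = 7 completes the 13 across.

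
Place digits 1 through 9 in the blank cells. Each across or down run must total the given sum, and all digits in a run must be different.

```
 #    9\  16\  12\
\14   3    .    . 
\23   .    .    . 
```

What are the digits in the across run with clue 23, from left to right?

6, 9, 8

23 in 3 cells must be {6,8,9}; 16 in 2 cells must be {7,9}.
R2C1 = 9 − 3 = 6 completes the 9 down.
R2C2 = 9: the only remaining digit allowed by both the 23 across and the 16 down.
R2C3 = 23 − 15 = 8 completes the 23 across.
R1C2 = 16 − 9 = 7 completes the 16 down.
R1C3 = 14 − 10 = 4 completes the 14 across.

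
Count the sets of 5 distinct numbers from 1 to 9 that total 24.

5 distinct digits from 1–9 sum between 15 and 35.

11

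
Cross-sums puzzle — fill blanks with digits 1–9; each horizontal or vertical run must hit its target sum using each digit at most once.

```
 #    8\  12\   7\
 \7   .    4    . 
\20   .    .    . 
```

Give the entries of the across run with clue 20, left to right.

7 8 5

7 in 3 cells must be {1,2,4}.
R2C2 = 12 − 4 = 8 completes the 12 down.
Nothing is forced directly, so branch on R2C3, whose candidates are 3 or 5. If R2C3 = 3: then R1C3 would have to be in {1,2} for the 7 across but in {4} for the 7 down — contradiction. So R2C3 = 5.
R1C3 = 7 − 5 = 2 completes the 7 down.
R2C1 = 20 − 13 = 7 completes the 20 across.
R1C1 = 7 − 6 = 1 completes the 7 across.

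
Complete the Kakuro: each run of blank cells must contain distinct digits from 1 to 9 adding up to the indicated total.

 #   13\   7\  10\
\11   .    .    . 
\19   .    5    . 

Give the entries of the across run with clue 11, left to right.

5 2 4

R1C2 = 7 − 5 = 2 completes the 7 down.
Nothing is forced directly, so branch on R2C1, whose candidates are 6 or 8. If R2C1 = 6: then R1C1 would have to be in {1,3,4,5,6,8} for the 11 across but in {7} for the 13 down — contradiction. So R2C1 = 8.
R1C1 = 13 − 8 = 5 completes the 13 down.
R1C3 = 11 − 7 = 4 completes the 11 across.
R2C3 = 19 − 13 = 6 completes the 19 across.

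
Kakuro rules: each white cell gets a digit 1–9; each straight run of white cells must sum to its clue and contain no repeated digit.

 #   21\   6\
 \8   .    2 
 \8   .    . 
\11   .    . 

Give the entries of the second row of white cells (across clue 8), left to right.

6 in 3 cells must be {1,2,3}.
R1C1 = 8 − 2 = 6 completes the 8 across.
Given what's placed, R2C1 must be 7 to fit the 8 across and 21 down.
R2C2 = 8 − 7 = 1 completes the 8 across.
R3C1 = 21 − 13 = 8 completes the 21 down.
R3C2 = 11 − 8 = 3 completes the 11 across.

7 1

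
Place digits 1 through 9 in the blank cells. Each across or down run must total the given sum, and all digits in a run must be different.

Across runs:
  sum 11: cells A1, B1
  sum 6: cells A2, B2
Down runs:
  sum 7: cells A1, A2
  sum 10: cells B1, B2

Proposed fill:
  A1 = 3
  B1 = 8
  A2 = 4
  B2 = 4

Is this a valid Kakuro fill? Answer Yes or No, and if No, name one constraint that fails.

No — the across run A2–B2 sums to 8, not 6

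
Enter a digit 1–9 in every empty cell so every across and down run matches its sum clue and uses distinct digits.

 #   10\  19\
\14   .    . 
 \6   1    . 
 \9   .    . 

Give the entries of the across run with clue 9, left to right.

3 6

R2C2 = 6 − 1 = 5 completes the 6 across.
No cell is forced outright now. R1C1 can only be 5 or 6 (the digits allowed by both its 14 across and its 10 down). If R1C1 = 5: then R1C2 would have to be in {9} for the 14 across but in {6,8} for the 19 down — contradiction. So R1C1 = 6.
R1C2 = 14 − 6 = 8 completes the 14 across.
R3C1 = 10 − 7 = 3 completes the 10 down.
R3C2 = 9 − 3 = 6 completes the 9 across.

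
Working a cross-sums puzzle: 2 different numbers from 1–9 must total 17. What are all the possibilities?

{8,9}

2 distinct digits from 1–9 sum between 3 and 17.
Only one set works: {8,9}.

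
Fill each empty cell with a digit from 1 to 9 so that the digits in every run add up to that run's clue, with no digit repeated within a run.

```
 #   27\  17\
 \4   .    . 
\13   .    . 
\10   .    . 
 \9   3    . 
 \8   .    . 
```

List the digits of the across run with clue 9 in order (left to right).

3 6

4 in 2 cells must be {1,3}.
R1C1 = 1: the only remaining digit allowed by both the 4 across and the 27 down.
R1C2 = 4 − 1 = 3 completes the 4 across.
R4C2 = 9 − 3 = 6 completes the 9 across.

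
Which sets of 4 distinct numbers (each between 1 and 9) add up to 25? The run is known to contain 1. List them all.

{1,7,8,9}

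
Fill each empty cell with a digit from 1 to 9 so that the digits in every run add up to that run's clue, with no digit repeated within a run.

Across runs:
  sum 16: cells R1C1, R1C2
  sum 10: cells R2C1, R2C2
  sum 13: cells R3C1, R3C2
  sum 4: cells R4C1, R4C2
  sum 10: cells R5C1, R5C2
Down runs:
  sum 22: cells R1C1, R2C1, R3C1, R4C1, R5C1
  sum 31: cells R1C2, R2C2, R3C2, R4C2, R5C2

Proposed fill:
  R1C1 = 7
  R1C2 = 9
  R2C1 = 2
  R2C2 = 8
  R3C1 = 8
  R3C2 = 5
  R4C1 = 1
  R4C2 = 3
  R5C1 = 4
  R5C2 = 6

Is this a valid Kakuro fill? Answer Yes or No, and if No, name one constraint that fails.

Across: 7+9=16; 2+8=10; 8+5=13; 1+3=4; 4+6=10. Down: 7+2+8+1+4=22; 9+8+5+3+6=31. No digit repeats within any run.

Yes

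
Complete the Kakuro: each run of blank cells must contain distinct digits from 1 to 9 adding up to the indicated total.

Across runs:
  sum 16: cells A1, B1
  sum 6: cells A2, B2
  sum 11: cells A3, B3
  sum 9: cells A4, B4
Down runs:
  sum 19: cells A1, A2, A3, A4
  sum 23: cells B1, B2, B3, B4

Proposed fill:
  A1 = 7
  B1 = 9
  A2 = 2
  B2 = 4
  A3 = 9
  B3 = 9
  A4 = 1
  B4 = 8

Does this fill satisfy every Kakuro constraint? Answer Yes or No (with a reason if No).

No — the down run B1–B4 sums to 30, not 23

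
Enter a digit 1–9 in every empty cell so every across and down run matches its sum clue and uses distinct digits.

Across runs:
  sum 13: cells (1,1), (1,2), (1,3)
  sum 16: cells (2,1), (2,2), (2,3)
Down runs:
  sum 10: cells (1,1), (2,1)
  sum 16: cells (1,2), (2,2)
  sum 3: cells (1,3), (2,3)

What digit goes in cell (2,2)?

9

16 in 2 cells must be {7,9}; 3 in 2 cells must be {1,2}.
Nothing is forced directly, so branch on (1,2), whose candidates are 7 or 9. If (1,2) = 9: that forces (1,3) = 1, (2,2) = 7, after which (2,3) would have to be in {1,3,4,5,6,8} for the 16 across but in {2} for the 3 down — contradiction. So (1,2) = 7.
(2,2) = 16 − 7 = 9 completes the 16 down.
Nothing is forced directly, so branch on (1,3), whose candidates are 1 or 2. If (1,3) = 1: then (1,1) would have to be in {5} for the 13 across but in {1,2,3,4,6,7,8,9} for the 10 down — contradiction. So (1,3) = 2.
(1,1) = 13 − 9 = 4 completes the 13 across.
(2,1) = 10 − 4 = 6 completes the 10 down.
(2,3) = 16 − 15 = 1 completes the 16 across.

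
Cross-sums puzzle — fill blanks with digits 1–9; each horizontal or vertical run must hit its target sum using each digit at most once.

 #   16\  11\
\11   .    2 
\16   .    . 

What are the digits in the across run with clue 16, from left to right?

16 in 2 cells must be {7,9}.
R1C1 = 11 − 2 = 9 completes the 11 across.
R2C1 = 16 − 9 = 7 completes the 16 down.
R2C2 = 16 − 7 = 9 completes the 16 across.

7 9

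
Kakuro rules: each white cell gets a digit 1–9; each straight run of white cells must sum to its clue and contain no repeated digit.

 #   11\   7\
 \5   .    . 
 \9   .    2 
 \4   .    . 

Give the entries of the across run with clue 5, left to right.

1 4

4 in 2 cells must be {1,3}; 7 in 3 cells must be {1,2,4}.
R2C1 = 9 − 2 = 7 completes the 9 across.
R3C2 = 1: the only remaining digit allowed by both the 4 across and the 7 down.
R1C2 = 7 − 3 = 4 completes the 7 down.
R3C1 = 4 − 1 = 3 completes the 4 across.
R1C1 = 5 − 4 = 1 completes the 5 across.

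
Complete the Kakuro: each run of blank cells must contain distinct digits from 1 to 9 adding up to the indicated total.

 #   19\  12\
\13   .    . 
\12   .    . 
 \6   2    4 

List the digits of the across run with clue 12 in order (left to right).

9 3

Nothing is forced directly, so branch on R1C1, whose candidates are 8 or 9. If R1C1 = 9: then R1C2 would have to be in {4} for the 13 across but in {1,2,3,5,6,7} for the 12 down — contradiction. So R1C1 = 8.
R1C2 = 13 − 8 = 5 completes the 13 across.
R2C1 = 19 − 10 = 9 completes the 19 down.
R2C2 = 12 − 9 = 3 completes the 12 across.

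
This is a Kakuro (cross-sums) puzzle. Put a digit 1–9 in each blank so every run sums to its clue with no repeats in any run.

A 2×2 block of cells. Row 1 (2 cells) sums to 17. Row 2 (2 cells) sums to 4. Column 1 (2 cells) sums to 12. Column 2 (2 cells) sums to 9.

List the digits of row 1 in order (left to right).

17 in 2 cells must be {8,9}; 4 in 2 cells must be {1,3}.
The 17 across and the 9 down share only 8, so (1,2) = 8.
The 4 across and the 12 down share only 3, so (2,1) = 3.
(2,2) = 4 − 3 = 1 completes the 4 across.
(1,1) = 17 − 8 = 9 completes the 17 across.

9, 8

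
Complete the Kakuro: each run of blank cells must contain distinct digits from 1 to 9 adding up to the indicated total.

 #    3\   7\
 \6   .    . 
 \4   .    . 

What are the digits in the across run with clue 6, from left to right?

2 4

4 in 2 cells must be {1,3}; 3 in 2 cells must be {1,2}.
The 4 across and the 3 down share only 1, so R2C1 = 1.
R2C2 = 4 − 1 = 3 completes the 4 across.
R1C1 = 3 − 1 = 2 completes the 3 down.
R1C2 = 6 − 2 = 4 completes the 6 across.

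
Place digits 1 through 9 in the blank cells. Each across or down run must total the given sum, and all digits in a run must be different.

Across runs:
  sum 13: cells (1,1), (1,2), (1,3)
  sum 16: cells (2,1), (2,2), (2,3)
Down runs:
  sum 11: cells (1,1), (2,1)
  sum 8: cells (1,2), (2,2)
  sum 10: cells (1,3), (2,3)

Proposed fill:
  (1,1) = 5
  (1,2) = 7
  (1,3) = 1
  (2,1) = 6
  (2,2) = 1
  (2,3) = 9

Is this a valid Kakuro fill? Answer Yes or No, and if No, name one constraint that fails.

Yes

Across: 5+7+1=13; 6+1+9=16. Down: 5+6=11; 7+1=8; 1+9=10. No digit repeats within any run.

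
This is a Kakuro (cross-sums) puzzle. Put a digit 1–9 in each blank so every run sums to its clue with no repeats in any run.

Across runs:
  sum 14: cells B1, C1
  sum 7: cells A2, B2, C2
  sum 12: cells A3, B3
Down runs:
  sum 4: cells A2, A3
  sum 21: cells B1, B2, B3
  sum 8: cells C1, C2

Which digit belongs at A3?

7 in 3 cells must be {1,2,4}; 4 in 2 cells must be {1,3}.
The 7 across and the 4 down share only 1, so A2 = 1.
B2 = 4: the only remaining digit allowed by both the 7 across and the 21 down.
C2 = 7 − 5 = 2 completes the 7 across.
A3 = 4 − 1 = 3 completes the 4 down.
B3 = 12 − 3 = 9 completes the 12 across.
B1 = 21 − 13 = 8 completes the 21 down.
C1 = 14 − 8 = 6 completes the 14 across.

3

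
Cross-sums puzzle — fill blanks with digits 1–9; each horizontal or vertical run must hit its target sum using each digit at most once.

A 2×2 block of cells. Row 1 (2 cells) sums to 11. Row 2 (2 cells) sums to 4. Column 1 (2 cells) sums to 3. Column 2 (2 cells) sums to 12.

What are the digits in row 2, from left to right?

4 in 2 cells must be {1,3}; 3 in 2 cells must be {1,2}.
The 11 across and the 3 down share only 2, so (1,1) = 2.
(1,2) = 11 − 2 = 9 completes the 11 across.
(2,1) = 3 − 2 = 1 completes the 3 down.
(2,2) = 4 − 1 = 3 completes the 4 across.

1, 3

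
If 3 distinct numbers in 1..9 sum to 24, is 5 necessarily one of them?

The only way to make 24 from 3 distinct digits is {7,8,9}, which does not contain 5.

No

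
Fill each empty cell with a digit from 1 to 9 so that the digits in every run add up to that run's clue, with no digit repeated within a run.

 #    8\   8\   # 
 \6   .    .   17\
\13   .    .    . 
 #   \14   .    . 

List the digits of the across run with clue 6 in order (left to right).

17 in 2 cells must be {8,9}.
The 14 across and the 8 down share only 5, so R3C2 = 5.
R3C3 = 14 − 5 = 9 completes the 14 across.
R2C3 = 17 − 9 = 8 completes the 17 down.
No cell is forced outright now. R1C2 can only be 1 or 2 (the digits allowed by both its 6 across and its 8 down). If R1C2 = 2: then R1C1 would have to be in {4} for the 6 across but in {1,2,3,5,6,7} for the 8 down — contradiction. So R1C2 = 1.
R1C1 = 6 − 1 = 5 completes the 6 across.
R2C1 = 8 − 5 = 3 completes the 8 down.
R2C2 = 13 − 11 = 2 completes the 13 across.

5, 1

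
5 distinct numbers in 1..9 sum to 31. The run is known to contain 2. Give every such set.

{2,5,7,8,9}

5 distinct digits from 1–9 sum between 15 and 35.
Keeping only sets containing 2.
Only one set works: {2,5,7,8,9}.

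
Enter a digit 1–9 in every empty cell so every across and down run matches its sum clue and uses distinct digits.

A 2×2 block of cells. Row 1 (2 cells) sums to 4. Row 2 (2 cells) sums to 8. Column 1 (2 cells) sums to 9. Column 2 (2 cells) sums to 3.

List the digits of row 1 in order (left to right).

3 1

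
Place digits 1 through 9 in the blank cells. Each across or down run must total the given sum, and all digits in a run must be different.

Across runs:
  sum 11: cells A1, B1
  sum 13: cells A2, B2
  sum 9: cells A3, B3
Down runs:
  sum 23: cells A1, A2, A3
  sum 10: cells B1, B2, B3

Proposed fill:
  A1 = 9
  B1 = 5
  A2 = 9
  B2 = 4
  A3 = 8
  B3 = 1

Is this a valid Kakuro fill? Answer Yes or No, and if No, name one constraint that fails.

No — the down run A1–A3 sums to 26, not 23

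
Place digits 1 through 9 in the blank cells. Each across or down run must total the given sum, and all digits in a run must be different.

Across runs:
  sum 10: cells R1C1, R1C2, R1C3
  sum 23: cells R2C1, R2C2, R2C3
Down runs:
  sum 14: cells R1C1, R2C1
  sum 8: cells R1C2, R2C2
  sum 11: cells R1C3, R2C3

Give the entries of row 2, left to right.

9 6 8

23 in 3 cells must be {6,8,9}.
The 23 across and the 8 down share only 6, so R2C2 = 6.
R1C2 = 8 − 6 = 2 completes the 8 down.
Given what's placed, R1C1 must be 5 to fit the 10 across and 14 down.
R1C3 = 10 − 7 = 3 completes the 10 across.
R2C1 = 14 − 5 = 9 completes the 14 down.
R2C3 = 23 − 15 = 8 completes the 23 across.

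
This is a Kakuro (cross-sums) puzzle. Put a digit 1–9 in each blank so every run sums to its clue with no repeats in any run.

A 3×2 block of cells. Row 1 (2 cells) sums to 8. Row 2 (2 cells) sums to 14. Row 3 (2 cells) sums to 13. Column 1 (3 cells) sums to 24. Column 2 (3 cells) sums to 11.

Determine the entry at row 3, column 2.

4

24 in 3 cells must be {7,8,9}.
The 8 across and the 24 down share only 7, so (1,1) = 7.
(1,2) = 8 − 7 = 1 completes the 8 across.
Nothing is forced directly, so branch on (2,1), whose candidates are 8 or 9. If (2,1) = 9: then (2,2) would have to be in {5} for the 14 across but in {2,3,4,6,7,8} for the 11 down — contradiction. So (2,1) = 8.
(2,2) = 14 − 8 = 6 completes the 14 across.
(3,1) = 24 − 15 = 9 completes the 24 down.
(3,2) = 13 − 9 = 4 completes the 13 across.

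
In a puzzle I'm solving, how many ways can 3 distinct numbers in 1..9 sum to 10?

4

3 distinct digits from 1–9 sum between 6 and 24.
Enumerating: {1,2,7}, {1,3,6}, {1,4,5}, {2,3,5}.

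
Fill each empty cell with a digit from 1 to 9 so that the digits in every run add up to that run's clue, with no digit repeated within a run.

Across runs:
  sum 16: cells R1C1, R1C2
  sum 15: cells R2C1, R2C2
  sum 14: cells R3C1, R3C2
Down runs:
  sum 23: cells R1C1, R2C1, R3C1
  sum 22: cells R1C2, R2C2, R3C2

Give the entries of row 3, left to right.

8 6

16 in 2 cells must be {7,9}; 23 in 3 cells must be {6,8,9}.
The 16 across and the 23 down share only 9, so R1C1 = 9.
R1C2 = 16 − 9 = 7 completes the 16 across.
Nothing is forced directly, so branch on R2C1, whose candidates are 6 or 8. If R2C1 = 8: then R2C2 would have to be in {7} for the 15 across but in {6,9} for the 22 down — contradiction. So R2C1 = 6.
R2C2 = 15 − 6 = 9 completes the 15 across.
R3C1 = 23 − 15 = 8 completes the 23 down.
R3C2 = 14 − 8 = 6 completes the 14 across.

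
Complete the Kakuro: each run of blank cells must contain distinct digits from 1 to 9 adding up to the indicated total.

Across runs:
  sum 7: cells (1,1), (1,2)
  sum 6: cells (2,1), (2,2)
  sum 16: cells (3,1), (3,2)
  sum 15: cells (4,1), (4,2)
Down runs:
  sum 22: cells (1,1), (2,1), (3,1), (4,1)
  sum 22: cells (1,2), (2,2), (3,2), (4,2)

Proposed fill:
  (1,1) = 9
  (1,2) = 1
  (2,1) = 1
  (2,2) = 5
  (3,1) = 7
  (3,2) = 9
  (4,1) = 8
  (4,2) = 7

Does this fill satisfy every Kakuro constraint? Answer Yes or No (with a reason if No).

No — the down run (1,1)–(4,1) sums to 25, not 22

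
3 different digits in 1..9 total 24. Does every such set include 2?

No

The only way to make 24 from 3 distinct digits is {7,8,9}, which does not contain 2.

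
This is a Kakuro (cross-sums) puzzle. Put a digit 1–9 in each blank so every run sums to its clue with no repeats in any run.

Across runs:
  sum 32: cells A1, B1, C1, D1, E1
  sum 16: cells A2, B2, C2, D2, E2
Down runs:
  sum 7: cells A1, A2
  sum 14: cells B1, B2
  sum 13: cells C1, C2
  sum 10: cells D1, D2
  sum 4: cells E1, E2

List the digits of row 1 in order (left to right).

5, 8, 9, 7, 3

16 in 5 cells must be {1,2,3,4,6}; 4 in 2 cells must be {1,3}.
Only 3 fits E1 under both its across sum 32 and down sum 4.
The 16 across and the 14 down share only 6, so B2 = 6.
C2 = 4: the only remaining digit allowed by both the 16 across and the 13 down.
E2 = 4 − 3 = 1 completes the 4 down.
Given what's placed, A1 must be 5 to fit the 32 across and 7 down.
B1 = 14 − 6 = 8 completes the 14 down.
C1 = 13 − 4 = 9 completes the 13 down.
D1 = 32 − 25 = 7 completes the 32 across.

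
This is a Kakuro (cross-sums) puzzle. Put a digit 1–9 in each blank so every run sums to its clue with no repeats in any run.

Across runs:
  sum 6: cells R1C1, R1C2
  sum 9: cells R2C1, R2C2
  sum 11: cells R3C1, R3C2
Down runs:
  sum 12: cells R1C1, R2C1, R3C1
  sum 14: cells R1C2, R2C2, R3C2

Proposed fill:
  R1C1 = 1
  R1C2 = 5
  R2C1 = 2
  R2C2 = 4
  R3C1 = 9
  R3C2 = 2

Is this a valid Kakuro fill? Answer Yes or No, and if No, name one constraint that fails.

No — the across run R2C1–R2C2 sums to 6, not 9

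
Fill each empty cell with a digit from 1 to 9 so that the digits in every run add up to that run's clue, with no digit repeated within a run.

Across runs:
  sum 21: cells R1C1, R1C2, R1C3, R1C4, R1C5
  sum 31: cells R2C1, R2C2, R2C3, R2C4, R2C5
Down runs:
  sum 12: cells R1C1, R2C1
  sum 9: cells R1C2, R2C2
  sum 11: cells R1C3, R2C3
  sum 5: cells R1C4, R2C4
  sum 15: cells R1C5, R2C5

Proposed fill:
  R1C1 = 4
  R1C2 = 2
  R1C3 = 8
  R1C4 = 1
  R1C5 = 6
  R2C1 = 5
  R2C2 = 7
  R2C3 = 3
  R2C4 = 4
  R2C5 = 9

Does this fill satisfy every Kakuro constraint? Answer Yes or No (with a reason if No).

No — the down run R1C1–R2C1 sums to 9, not 12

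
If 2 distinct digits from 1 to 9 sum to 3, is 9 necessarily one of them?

No

The only way to make 3 from 2 distinct digits is {1,2}, which does not contain 9.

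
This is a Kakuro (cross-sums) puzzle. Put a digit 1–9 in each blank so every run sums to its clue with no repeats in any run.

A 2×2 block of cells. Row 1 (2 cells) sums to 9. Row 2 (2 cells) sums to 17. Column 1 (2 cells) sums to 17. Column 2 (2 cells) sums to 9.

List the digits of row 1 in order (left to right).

17 in 2 cells must be {8,9}.
The 9 across and the 17 down share only 8, so (1,1) = 8.
(1,2) = 9 − 8 = 1 completes the 9 across.
(2,1) = 17 − 8 = 9 completes the 17 down.
(2,2) = 17 − 9 = 8 completes the 17 across.

8 1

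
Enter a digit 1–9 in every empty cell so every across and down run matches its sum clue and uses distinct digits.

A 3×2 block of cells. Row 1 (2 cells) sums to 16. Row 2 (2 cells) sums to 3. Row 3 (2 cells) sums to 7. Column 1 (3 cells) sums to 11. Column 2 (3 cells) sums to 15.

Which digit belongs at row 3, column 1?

3

16 in 2 cells must be {7,9}; 3 in 2 cells must be {1,2}.
The 16 across and the 11 down share only 7, so (1,1) = 7.
(1,2) = 16 − 7 = 9 completes the 16 across.
Given what's placed, (2,1) must be 1 to fit the 3 across and 11 down.
(2,2) = 3 − 1 = 2 completes the 3 across.
(3,1) = 11 − 8 = 3 completes the 11 down.
(3,2) = 7 − 3 = 4 completes the 7 across.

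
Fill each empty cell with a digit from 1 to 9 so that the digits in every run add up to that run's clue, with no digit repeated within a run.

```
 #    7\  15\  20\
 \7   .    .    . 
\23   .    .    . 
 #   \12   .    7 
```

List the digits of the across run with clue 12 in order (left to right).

7 in 3 cells must be {1,2,4}; 23 in 3 cells must be {6,8,9}.
R1C3 = 4: the only remaining digit allowed by both the 7 across and the 20 down.
The 23 across and the 7 down share only 6, so R2C1 = 6.
R2C3 = 20 − 11 = 9 completes the 20 down.
R3C2 = 12 − 7 = 5 completes the 12 across.
R1C1 = 7 − 6 = 1 completes the 7 down.
R1C2 = 7 − 5 = 2 completes the 7 across.
R2C2 = 23 − 15 = 8 completes the 23 across.

5 7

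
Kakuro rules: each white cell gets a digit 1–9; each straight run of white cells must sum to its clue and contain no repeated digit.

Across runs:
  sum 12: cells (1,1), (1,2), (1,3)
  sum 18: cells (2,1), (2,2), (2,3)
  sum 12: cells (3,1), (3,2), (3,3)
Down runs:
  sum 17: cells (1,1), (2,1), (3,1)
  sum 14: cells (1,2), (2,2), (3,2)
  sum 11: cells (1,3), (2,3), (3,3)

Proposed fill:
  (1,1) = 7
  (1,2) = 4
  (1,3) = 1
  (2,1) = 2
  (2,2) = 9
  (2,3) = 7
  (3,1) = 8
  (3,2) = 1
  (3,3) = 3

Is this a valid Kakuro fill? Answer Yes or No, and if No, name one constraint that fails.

Across: 7+4+1=12; 2+9+7=18; 8+1+3=12. Down: 7+2+8=17; 4+9+1=14; 1+7+3=11. No digit repeats within any run.

Yes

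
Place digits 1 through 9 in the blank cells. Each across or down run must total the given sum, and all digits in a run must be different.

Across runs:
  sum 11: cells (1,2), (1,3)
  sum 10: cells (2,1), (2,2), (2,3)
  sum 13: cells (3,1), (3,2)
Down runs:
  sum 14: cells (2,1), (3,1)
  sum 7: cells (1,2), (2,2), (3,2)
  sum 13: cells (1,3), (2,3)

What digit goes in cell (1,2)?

7 in 3 cells must be {1,2,4}.
The 13 across and the 7 down share only 4, so (3,2) = 4.
(1,2) = 2: the only remaining digit allowed by both the 11 across and the 7 down.
(1,3) = 11 − 2 = 9 completes the 11 across.
(2,2) = 7 − 6 = 1 completes the 7 down.
(2,3) = 13 − 9 = 4 completes the 13 down.
(3,1) = 13 − 4 = 9 completes the 13 across.
(2,1) = 10 − 5 = 5 completes the 10 across.

2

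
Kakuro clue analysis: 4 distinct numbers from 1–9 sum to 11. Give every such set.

4 distinct digits from 1–9 sum between 10 and 30.
Only one set works: {1,2,3,5}.

{1,2,3,5}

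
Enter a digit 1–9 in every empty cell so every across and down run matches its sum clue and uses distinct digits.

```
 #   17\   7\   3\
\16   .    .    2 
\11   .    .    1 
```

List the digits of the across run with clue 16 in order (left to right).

9 5 2

17 in 2 cells must be {8,9}; 3 in 2 cells must be {1,2}.
Given what's placed, R2C1 must be 8 to fit the 11 across and 17 down.
R2C2 = 11 − 9 = 2 completes the 11 across.
R1C1 = 17 − 8 = 9 completes the 17 down.
R1C2 = 16 − 11 = 5 completes the 16 across.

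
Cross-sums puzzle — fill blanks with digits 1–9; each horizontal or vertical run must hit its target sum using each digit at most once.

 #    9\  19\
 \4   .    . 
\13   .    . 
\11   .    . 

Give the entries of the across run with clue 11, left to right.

4 in 2 cells must be {1,3}.
The 4 across and the 19 down share only 3, so R1C2 = 3.
R1C1 = 4 − 3 = 1 completes the 4 across.
Nothing is forced directly, so branch on R2C1, whose candidates are 5 or 6. If R2C1 = 5: then R2C2 would have to be in {8} for the 13 across but in {7,9} for the 19 down — contradiction. So R2C1 = 6.
R2C2 = 13 − 6 = 7 completes the 13 across.
R3C1 = 9 − 7 = 2 completes the 9 down.
R3C2 = 11 − 2 = 9 completes the 11 across.

2 9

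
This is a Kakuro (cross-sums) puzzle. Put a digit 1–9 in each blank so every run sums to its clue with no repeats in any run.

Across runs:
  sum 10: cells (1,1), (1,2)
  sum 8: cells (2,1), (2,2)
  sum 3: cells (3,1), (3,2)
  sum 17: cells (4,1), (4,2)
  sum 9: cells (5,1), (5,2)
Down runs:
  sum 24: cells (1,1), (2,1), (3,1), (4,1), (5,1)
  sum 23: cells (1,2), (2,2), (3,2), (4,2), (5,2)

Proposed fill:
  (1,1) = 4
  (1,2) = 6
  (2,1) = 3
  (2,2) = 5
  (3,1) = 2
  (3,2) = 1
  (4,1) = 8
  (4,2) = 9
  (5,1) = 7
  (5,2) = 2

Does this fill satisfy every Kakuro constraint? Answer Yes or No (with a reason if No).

Across: 4+6=10; 3+5=8; 2+1=3; 8+9=17; 7+2=9. Down: 4+3+2+8+7=24; 6+5+1+9+2=23. No digit repeats within any run.

Yes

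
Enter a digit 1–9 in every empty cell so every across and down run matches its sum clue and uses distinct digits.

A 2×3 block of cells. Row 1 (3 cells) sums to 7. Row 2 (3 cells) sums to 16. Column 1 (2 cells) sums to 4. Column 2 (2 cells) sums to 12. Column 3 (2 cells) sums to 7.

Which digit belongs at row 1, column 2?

7 in 3 cells must be {1,2,4}; 4 in 2 cells must be {1,3}.
The 7 across and the 4 down share only 1, so (1,1) = 1.
Given what's placed, (1,2) must be 4 to fit the 7 across and 12 down.
(1,3) = 7 − 5 = 2 completes the 7 across.
(2,1) = 4 − 1 = 3 completes the 4 down.
(2,2) = 12 − 4 = 8 completes the 12 down.
(2,3) = 16 − 11 = 5 completes the 16 across.

4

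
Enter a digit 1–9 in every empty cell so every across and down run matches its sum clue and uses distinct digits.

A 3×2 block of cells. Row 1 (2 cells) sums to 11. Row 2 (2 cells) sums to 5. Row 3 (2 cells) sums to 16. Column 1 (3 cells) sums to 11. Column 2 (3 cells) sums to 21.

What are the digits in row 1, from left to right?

16 in 2 cells must be {7,9}.
The 5 across and the 21 down share only 4, so (2,2) = 4.
The 16 across and the 11 down share only 7, so (3,1) = 7.
(3,2) = 16 − 7 = 9 completes the 16 across.
(1,1) = 3: the only remaining digit allowed by both the 11 across and the 11 down.
(1,2) = 11 − 3 = 8 completes the 11 across.
(2,1) = 5 − 4 = 1 completes the 5 across.

3, 8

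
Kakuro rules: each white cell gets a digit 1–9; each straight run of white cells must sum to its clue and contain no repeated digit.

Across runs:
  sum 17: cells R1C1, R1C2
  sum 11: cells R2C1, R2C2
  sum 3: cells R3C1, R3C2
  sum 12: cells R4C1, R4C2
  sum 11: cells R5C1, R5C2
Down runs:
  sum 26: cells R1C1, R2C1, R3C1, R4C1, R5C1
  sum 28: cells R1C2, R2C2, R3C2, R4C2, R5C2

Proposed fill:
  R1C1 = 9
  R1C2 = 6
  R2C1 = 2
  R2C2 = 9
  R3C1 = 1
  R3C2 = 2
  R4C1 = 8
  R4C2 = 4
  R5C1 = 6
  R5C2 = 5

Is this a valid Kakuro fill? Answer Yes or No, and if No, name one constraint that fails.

No — the across run R1C1–R1C2 sums to 15, not 17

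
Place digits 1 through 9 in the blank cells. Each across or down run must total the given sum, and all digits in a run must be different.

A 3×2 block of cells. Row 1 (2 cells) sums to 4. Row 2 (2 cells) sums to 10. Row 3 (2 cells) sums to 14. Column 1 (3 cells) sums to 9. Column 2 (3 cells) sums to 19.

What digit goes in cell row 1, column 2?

4 in 2 cells must be {1,3}.
The 4 across and the 19 down share only 3, so (1,2) = 3.
Given what's placed, (3,2) must be 9 to fit the 14 across and 19 down.
(1,1) = 4 − 3 = 1 completes the 4 across.
(2,2) = 19 − 12 = 7 completes the 19 down.
(3,1) = 14 − 9 = 5 completes the 14 across.
(2,1) = 10 − 7 = 3 completes the 10 across.

3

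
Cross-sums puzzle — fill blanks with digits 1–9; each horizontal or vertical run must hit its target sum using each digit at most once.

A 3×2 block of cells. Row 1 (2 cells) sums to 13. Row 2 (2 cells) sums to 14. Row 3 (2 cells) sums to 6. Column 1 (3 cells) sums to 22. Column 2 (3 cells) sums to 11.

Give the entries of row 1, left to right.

9, 4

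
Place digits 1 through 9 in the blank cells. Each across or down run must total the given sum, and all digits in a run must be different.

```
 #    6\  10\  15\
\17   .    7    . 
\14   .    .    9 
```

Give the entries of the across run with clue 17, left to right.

4 7 6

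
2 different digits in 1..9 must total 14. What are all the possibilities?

2 distinct digits from 1–9 sum between 3 and 17.

{5,9}; {6,8}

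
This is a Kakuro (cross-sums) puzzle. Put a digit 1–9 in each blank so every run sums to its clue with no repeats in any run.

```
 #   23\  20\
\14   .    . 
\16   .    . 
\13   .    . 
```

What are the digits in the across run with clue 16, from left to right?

9, 7

16 in 2 cells must be {7,9}; 23 in 3 cells must be {6,8,9}.
The 16 across and the 23 down share only 9, so R2C1 = 9.
R2C2 = 16 − 9 = 7 completes the 16 across.
Nothing is forced directly, so branch on R1C1, whose candidates are 6 or 8. If R1C1 = 8: then R1C2 would have to be in {6} for the 14 across but in {4,5,8,9} for the 20 down — contradiction. So R1C1 = 6.
R1C2 = 14 − 6 = 8 completes the 14 across.
R3C1 = 23 − 15 = 8 completes the 23 down.
R3C2 = 13 − 8 = 5 completes the 13 across.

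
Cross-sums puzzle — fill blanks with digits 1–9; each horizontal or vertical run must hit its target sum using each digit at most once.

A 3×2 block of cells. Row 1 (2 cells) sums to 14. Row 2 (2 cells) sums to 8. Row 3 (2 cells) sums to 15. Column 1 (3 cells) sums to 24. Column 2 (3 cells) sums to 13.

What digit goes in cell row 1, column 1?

9

24 in 3 cells must be {7,8,9}.
The 8 across and the 24 down share only 7, so (2,1) = 7.
(2,2) = 8 − 7 = 1 completes the 8 across.
Nothing is forced directly, so branch on (1,1), whose candidates are 8 or 9. If (1,1) = 8: then (1,2) would have to be in {6} for the 14 across but in {3,4,5,7,8,9} for the 13 down — contradiction. So (1,1) = 9.
(1,2) = 14 − 9 = 5 completes the 14 across.
(3,1) = 24 − 16 = 8 completes the 24 down.
(3,2) = 15 − 8 = 7 completes the 15 across.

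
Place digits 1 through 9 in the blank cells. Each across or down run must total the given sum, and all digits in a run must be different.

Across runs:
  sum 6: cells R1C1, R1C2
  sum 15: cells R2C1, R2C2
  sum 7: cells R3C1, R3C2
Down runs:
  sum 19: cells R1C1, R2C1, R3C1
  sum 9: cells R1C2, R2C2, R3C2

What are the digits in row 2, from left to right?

9 6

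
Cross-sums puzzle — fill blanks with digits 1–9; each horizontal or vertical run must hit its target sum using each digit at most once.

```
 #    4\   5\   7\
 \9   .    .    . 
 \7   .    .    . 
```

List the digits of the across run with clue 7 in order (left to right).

1 4 2

7 in 3 cells must be {1,2,4}; 4 in 2 cells must be {1,3}.
The 7 across and the 4 down share only 1, so R2C1 = 1.
R1C1 = 4 − 1 = 3 completes the 4 down.
Nothing is forced directly, so branch on R2C2, whose candidates are 2 or 4. If R2C2 = 2: then R1C2 would have to be in {1,2,4,5} for the 9 across but in {3} for the 5 down — contradiction. So R2C2 = 4.
R1C2 = 5 − 4 = 1 completes the 5 down.
R1C3 = 9 − 4 = 5 completes the 9 across.
R2C3 = 7 − 5 = 2 completes the 7 across.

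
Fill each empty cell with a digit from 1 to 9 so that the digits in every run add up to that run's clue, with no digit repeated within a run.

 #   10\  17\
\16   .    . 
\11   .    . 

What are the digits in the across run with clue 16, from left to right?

7, 9

16 in 2 cells must be {7,9}; 17 in 2 cells must be {8,9}.
The 16 across and the 17 down share only 9, so R1C2 = 9.
R2C2 = 17 − 9 = 8 completes the 17 down.
R1C1 = 16 − 9 = 7 completes the 16 across.
R2C1 = 11 − 8 = 3 completes the 11 across.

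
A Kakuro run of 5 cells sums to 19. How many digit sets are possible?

5 distinct digits from 1–9 sum between 15 and 35.
Enumerating: {1,2,3,4,9}, {1,2,3,5,8}, {1,2,3,6,7}, {1,2,4,5,7}, {1,3,4,5,6}.

5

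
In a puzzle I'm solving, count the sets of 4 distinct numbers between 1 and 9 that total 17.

4 distinct digits from 1–9 sum between 10 and 30.

9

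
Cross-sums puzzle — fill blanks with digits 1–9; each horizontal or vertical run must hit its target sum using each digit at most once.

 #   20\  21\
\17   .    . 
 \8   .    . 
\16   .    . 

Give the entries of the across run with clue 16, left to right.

17 in 2 cells must be {8,9}; 16 in 2 cells must be {7,9}.
Nothing is forced directly, so branch on R3C1, whose candidates are 7 or 9. If R3C1 = 7: that forces R2C1 = 5, after which R2C2 would have to be in {3} for the 8 across but in {4,5,6,7,8,9} for the 21 down — contradiction. So R3C1 = 9.
Given what's placed, R1C1 must be 8 to fit the 17 across and 20 down.
R1C2 = 17 − 8 = 9 completes the 17 across.
R2C1 = 20 − 17 = 3 completes the 20 down.
R2C2 = 8 − 3 = 5 completes the 8 across.
R3C2 = 16 − 9 = 7 completes the 16 across.

9 7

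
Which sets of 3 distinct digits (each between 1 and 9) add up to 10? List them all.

{1,2,7}; {1,3,6}; {1,4,5}; {2,3,5}

3 distinct digits from 1–9 sum between 6 and 24.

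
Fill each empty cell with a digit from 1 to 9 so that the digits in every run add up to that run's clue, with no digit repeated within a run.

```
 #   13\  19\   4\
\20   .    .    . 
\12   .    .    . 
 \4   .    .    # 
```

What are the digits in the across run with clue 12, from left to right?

4 7 1

4 in 2 cells must be {1,3}.
Only 3 fits R1C3 under both its across sum 20 and down sum 4.
R2C3 = 4 − 3 = 1 completes the 4 down.
The 4 across and the 19 down share only 3, so R3C2 = 3.
R1C2 = 9: the only remaining digit allowed by both the 20 across and the 19 down.
R2C2 = 19 − 12 = 7 completes the 19 down.
R3C1 = 4 − 3 = 1 completes the 4 across.
R1C1 = 20 − 12 = 8 completes the 20 across.
R2C1 = 12 − 8 = 4 completes the 12 across.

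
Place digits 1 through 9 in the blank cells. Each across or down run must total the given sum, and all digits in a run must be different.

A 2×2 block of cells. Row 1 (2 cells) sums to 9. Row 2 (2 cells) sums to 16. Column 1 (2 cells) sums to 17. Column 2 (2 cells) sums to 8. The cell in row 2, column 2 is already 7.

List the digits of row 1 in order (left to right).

8 1

16 in 2 cells must be {7,9}; 17 in 2 cells must be {8,9}.
The 9 across and the 17 down share only 8, so (1,1) = 8.
(1,2) = 9 − 8 = 1 completes the 9 across.
(2,1) = 16 − 7 = 9 completes the 16 across.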